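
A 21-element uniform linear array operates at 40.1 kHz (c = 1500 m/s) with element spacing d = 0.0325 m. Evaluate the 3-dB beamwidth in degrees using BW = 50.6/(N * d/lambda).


2.77 deg


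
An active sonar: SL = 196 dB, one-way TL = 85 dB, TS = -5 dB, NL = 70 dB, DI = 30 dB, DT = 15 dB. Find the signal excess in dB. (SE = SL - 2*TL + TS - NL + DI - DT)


SE = SL - 2*TL + TS - NL + DI - DT = 196 - 2*85 + (-5) - 70 + 30 - 15 = -34

-34 dB


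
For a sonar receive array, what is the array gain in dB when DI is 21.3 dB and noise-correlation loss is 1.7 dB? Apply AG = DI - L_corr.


AG = DI - L_corr = 21.3 - 1.7 = 19.6

19.6 dB


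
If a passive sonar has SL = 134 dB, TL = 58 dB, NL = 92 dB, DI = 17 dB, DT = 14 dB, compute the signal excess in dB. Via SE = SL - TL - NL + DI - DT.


SE = SL - TL - NL + DI - DT = 134 - 58 - 92 + 17 - 14 = -13

-13 dB


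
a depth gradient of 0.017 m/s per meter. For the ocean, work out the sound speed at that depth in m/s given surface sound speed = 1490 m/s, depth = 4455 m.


c = 1490 + 0.017 * 4455 = 1565.735

1565.735 m/s


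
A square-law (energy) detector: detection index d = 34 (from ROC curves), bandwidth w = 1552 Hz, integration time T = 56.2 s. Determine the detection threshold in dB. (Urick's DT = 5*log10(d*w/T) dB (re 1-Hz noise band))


14.86 dB


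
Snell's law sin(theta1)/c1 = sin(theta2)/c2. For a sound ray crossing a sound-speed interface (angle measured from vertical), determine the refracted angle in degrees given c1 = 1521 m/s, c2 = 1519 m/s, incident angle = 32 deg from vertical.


31.95 deg


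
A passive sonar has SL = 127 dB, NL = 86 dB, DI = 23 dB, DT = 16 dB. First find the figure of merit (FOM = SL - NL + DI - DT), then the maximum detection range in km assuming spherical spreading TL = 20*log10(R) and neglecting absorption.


Step 1: FOM = SL - NL + DI - DT = 127 - 86 + 23 - 16 = 48 dB
Step 2: at max range FOM = TL = 20*log10(R), so R = 10^(48/20) = 251.19 m = 0.25 km

0.25 km


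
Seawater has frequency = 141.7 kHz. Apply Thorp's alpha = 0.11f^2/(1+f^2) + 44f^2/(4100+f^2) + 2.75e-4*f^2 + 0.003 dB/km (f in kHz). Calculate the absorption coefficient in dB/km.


f^2 = 20078.89
alpha = 0.11*20078.89/(1+20078.89) + 44*20078.89/(4100+20078.89) + 2.75e-4*20078.89 + 0.003 = 42.174

42.174 dB/km


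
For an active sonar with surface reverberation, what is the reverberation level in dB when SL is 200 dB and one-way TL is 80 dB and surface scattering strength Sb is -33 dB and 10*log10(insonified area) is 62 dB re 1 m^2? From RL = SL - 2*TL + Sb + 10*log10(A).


RL = SL - 2*TL + Sb + 10*log10(A) = 200 - 2*80 + (-33) + 62 = 69

69 dB


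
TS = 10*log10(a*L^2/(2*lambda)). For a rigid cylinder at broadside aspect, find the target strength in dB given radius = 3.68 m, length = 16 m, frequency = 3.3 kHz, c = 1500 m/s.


lambda = 1500/3300 = 0.45455 m
TS = 10*log10(3.68*16^2/(2*0.45455)) = 30.15

30.15 dB


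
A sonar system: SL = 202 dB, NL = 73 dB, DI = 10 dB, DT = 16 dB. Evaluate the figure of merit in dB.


123 dB


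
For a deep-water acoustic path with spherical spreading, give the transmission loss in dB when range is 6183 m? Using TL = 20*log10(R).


75.82 dB


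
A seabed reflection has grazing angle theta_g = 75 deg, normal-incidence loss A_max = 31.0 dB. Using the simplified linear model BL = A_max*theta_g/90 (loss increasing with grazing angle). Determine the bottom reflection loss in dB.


25.83 dB


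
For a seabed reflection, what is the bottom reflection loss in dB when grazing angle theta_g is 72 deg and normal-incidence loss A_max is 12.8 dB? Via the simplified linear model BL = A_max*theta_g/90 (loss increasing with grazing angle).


BL = A_max * theta_g / 90 = 12.8 * 72 / 90 = 10.24

10.24 dB


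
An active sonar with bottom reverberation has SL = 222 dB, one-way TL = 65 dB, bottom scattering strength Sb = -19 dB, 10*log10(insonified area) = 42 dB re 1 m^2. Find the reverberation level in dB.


RL = SL - 2*TL + Sb + 10*log10(A) = 222 - 2*65 + (-19) + 42 = 115

115 dB


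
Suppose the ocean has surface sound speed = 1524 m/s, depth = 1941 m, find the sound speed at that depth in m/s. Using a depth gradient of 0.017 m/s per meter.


c = 1524 + 0.017 * 1941 = 1556.997

1556.997 m/s


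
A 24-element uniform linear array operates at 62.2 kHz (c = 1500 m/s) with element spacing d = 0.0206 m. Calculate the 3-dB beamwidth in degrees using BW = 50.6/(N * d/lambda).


2.47 deg


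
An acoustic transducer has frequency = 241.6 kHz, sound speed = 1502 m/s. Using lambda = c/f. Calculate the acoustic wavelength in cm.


lambda = c/f = 1502 / 241600 = 0.0062 m = 0.62 cm

0.62 cm


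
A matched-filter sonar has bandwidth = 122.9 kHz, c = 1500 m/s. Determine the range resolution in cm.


dR = c/(2*BW) = 1500 / (2 * 122.9e3) = 0.0061 m = 0.61 cm

0.61 cm


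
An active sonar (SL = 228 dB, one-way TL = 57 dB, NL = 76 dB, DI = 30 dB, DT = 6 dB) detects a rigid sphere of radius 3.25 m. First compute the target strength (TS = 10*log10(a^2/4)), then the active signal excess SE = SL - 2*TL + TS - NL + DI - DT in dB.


Step 1: TS = 10*log10(3.25^2/4) = 4.22 dB
Step 2: SE = SL - 2*TL + TS - NL + DI - DT = 228 - 2*57 + (4.22) - 76 + 30 - 6 = 66.22

66.22 dB


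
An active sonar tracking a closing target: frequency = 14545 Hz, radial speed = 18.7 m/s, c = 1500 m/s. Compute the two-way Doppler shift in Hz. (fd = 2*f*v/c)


fd = 2*f*v/c = 2 * 14545 * 18.7 / 1500 = 362.66

362.66 Hz


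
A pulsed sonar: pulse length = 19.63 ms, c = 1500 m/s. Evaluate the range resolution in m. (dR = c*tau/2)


dR = c*tau/2 = 1500 * 19.63e-3 / 2 = 14.7225

14.7225 m


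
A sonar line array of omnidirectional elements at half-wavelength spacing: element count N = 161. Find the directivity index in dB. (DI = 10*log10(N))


22.07 dB


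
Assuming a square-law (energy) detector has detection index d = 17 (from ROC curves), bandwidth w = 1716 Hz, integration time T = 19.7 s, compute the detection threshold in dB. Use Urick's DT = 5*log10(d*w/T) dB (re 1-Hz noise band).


DT = 5*log10(d*w/T) = 5*log10(17 * 1716 / 19.7) = 5*log10(1480.81) = 15.85

15.85 dB


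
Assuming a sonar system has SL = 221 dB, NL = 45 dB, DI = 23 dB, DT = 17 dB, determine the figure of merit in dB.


FOM = SL - NL + DI - DT = 221 - 45 + 23 - 17 = 182

182 dB


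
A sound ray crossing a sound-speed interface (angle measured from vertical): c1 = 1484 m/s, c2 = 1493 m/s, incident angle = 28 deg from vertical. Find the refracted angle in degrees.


sin(theta2) = (c2/c1)*sin(theta1) = (1493/1484)*sin(28 deg) = 0.47232
theta2 = arcsin(0.47232) = 28.18

28.18 deg


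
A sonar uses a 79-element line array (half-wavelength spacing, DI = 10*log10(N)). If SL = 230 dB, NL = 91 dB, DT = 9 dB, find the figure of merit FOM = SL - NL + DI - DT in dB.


Step 1: DI = 10*log10(79) = 18.98 dB
Step 2: FOM = SL - NL + DI - DT = 230 - 91 + 18.98 - 9 = 148.98

148.98 dB


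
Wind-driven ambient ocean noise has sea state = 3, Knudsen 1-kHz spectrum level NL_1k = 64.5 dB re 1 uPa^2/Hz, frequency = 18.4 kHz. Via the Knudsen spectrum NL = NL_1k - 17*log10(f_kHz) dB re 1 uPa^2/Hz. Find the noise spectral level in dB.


NL = NL_1k - 17*log10(f_kHz) = 64.5 - 17*log10(18.4) = 64.5 - (21.5) = 43.0

43.0 dB


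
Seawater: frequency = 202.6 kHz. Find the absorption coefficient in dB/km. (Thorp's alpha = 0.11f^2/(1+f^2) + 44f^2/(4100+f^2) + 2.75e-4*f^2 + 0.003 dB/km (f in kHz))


51.405 dB/km


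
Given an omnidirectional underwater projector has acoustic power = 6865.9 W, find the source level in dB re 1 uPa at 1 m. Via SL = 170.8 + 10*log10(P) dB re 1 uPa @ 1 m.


209.17 dB


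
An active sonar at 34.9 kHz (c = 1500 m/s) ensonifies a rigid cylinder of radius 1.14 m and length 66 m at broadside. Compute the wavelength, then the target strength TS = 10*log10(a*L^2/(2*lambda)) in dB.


Step 1: lambda = c/f = 1500/34900 = 0.04298 m
Step 2: TS = 10*log10(a*L^2/(2*lambda)) = 10*log10(1.14*66^2/(2*0.04298)) = 47.62

47.62 dB


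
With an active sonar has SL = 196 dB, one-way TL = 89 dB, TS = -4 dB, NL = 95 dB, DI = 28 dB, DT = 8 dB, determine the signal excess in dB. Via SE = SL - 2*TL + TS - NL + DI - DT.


SE = SL - 2*TL + TS - NL + DI - DT = 196 - 2*89 + (-4) - 95 + 28 - 8 = -61

-61 dB


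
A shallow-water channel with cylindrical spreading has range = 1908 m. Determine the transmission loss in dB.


TL = 10*log10(1908) = 32.81

32.81 dB


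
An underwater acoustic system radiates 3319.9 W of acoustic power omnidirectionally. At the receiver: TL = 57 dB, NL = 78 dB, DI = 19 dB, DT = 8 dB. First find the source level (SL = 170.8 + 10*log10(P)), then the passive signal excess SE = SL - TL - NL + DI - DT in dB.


Step 1: SL = 170.8 + 10*log10(3319.9) = 206.01 dB
Step 2: SE = SL - TL - NL + DI - DT = 206.01 - 57 - 78 + 19 - 8 = 82.01

82.01 dB


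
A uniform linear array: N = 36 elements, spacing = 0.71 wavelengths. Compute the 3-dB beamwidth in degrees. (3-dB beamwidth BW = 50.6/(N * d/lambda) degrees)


BW = 50.6 / (36 * 0.71) = 50.6 / 25.56 = 1.98

1.98 deg


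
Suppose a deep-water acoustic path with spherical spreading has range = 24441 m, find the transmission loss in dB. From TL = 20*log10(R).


87.76 dB


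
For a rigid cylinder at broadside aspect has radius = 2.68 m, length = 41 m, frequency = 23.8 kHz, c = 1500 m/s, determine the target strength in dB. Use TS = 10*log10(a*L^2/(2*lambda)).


lambda = 1500/23800 = 0.06303 m
TS = 10*log10(2.68*41^2/(2*0.06303)) = 45.53

45.53 dB


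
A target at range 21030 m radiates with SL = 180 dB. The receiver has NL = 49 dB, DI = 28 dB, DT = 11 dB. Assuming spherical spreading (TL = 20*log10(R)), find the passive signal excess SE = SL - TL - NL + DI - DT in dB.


Step 1: TL = 20*log10(21030) = 86.46 dB
Step 2: SE = 180 - 86.46 - 49 + 28 - 11 = 61.54

61.54 dB


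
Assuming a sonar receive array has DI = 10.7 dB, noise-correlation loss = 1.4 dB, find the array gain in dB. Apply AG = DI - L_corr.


AG = DI - L_corr = 10.7 - 1.4 = 9.3

9.3 dB


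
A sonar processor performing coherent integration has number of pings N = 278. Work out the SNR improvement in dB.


Gain = 10*log10(278) = 24.44

24.44 dB


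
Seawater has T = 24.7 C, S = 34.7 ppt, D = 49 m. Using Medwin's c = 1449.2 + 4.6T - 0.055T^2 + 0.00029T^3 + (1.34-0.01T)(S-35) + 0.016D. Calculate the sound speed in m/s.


1534.09 m/s


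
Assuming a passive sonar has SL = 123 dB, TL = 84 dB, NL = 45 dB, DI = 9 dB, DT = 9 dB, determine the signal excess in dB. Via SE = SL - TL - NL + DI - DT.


-6 dB


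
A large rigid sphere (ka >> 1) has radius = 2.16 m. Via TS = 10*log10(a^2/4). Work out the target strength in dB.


TS = 10*log10(2.16^2 / 4) = 10*log10(1.1664) = 0.67

0.67 dB


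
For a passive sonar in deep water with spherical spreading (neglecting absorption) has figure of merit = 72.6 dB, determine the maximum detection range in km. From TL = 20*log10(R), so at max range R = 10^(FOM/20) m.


4.27 km


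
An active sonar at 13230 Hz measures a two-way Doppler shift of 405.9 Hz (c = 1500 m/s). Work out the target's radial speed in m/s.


From fd = 2*f*v/c, v = c*fd/(2*f) = 1500 * 405.9 / (2*13230) = 23.01

23.01 m/s


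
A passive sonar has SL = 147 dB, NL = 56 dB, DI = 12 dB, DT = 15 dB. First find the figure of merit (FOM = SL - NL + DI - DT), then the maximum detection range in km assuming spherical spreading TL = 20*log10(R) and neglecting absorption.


Step 1: FOM = SL - NL + DI - DT = 147 - 56 + 12 - 15 = 88 dB
Step 2: at max range FOM = TL = 20*log10(R), so R = 10^(88/20) = 25118.86 m = 25.12 km

25.12 km


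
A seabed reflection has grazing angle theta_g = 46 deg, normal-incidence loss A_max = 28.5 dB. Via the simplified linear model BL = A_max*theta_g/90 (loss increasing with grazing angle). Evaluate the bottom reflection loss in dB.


BL = A_max * theta_g / 90 = 28.5 * 46 / 90 = 14.57

14.57 dB


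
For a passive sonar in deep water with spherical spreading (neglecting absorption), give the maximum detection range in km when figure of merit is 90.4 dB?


At max range FOM = TL, so 20*log10(R) = 90.4
R = 10^(90.4/20) = 33113.11 m = 33.11 km

33.11 km


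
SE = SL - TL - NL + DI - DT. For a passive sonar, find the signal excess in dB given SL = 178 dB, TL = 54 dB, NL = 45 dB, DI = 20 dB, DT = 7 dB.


SE = SL - TL - NL + DI - DT = 178 - 54 - 45 + 20 - 7 = 92

92 dB


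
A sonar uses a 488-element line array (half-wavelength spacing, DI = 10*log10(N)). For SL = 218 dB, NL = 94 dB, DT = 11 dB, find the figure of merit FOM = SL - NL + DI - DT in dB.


Step 1: DI = 10*log10(488) = 26.88 dB
Step 2: FOM = SL - NL + DI - DT = 218 - 94 + 26.88 - 11 = 139.88

139.88 dB


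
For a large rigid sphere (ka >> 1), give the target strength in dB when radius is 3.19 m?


4.06 dB


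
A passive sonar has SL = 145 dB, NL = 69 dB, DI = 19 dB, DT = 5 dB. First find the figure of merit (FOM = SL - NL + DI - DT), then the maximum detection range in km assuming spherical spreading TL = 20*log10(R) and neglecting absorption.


Step 1: FOM = SL - NL + DI - DT = 145 - 69 + 19 - 5 = 90 dB
Step 2: at max range FOM = TL = 20*log10(R), so R = 10^(90/20) = 31622.78 m = 31.62 km

31.62 km


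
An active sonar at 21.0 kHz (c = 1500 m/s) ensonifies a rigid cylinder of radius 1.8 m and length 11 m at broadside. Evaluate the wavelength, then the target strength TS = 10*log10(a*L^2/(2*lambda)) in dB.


Step 1: lambda = c/f = 1500/21000 = 0.07143 m
Step 2: TS = 10*log10(a*L^2/(2*lambda)) = 10*log10(1.8*11^2/(2*0.07143)) = 31.83

31.83 dB


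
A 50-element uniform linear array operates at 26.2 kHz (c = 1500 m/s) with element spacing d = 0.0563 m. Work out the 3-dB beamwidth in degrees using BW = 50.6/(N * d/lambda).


Step 1: lambda = 1500/26200 = 0.05725 m
Step 2: d/lambda = 0.0563/0.05725 = 0.9834
Step 3: BW = 50.6/(N * d/lambda) = 50.6/(50 * 0.9834) = 1.03

1.03 deg


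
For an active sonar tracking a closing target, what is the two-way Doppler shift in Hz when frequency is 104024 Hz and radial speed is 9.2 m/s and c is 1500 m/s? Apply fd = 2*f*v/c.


fd = 2*f*v/c = 2 * 104024 * 9.2 / 1500 = 1276.03

1276.03 Hz


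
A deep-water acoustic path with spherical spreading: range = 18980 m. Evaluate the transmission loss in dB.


85.57 dB


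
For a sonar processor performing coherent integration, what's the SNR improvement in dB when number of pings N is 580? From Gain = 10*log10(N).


Gain = 10*log10(580) = 27.63

27.63 dB


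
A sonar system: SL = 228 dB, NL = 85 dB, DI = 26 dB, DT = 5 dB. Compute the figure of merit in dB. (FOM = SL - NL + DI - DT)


164 dB


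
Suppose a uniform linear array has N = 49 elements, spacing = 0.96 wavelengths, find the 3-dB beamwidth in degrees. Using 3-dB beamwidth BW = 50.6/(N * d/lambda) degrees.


1.08 deg


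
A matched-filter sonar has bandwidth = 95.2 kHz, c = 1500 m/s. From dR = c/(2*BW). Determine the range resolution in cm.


dR = c/(2*BW) = 1500 / (2 * 95.2e3) = 0.0079 m = 0.79 cm

0.79 cm


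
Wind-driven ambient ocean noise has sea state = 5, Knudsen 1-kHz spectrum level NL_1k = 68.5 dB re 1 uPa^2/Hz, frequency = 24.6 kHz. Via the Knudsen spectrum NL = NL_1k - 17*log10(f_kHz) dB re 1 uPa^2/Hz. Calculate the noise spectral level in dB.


NL = NL_1k - 17*log10(f_kHz) = 68.5 - 17*log10(24.6) = 68.5 - (23.65) = 44.85

44.85 dB


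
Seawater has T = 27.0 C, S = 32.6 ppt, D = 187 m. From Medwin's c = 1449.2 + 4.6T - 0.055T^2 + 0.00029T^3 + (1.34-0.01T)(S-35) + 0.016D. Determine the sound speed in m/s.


1539.44 m/s


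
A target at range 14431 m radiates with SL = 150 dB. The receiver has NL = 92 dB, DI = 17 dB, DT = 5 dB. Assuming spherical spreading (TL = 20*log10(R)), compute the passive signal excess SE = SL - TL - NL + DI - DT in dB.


Step 1: TL = 20*log10(14431) = 83.19 dB
Step 2: SE = 150 - 83.19 - 92 + 17 - 5 = -13.19

-13.19 dB


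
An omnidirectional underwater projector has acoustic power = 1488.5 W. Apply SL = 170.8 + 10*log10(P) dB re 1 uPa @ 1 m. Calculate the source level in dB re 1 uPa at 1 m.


SL = 170.8 + 10*log10(1488.5) = 170.8 + 31.73 = 202.53

202.53 dB


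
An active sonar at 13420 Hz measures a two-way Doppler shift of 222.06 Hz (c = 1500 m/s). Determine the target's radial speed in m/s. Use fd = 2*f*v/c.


From fd = 2*f*v/c, v = c*fd/(2*f) = 1500 * 222.06 / (2*13420) = 12.41

12.41 m/s


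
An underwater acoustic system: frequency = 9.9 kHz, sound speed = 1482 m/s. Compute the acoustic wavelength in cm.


lambda = c/f = 1482 / 9900 = 0.1497 m = 14.97 cm

14.97 cm


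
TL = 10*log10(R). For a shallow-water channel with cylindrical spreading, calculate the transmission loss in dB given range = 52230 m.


TL = 10*log10(52230) = 47.18

47.18 dB


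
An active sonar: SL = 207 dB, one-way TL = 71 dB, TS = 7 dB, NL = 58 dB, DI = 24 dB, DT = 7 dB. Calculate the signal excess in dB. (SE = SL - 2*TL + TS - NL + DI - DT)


SE = SL - 2*TL + TS - NL + DI - DT = 207 - 2*71 + (7) - 58 + 24 - 7 = 31

31 dB


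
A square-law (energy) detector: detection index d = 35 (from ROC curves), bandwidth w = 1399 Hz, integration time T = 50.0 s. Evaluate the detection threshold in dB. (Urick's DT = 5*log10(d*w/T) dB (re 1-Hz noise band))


DT = 5*log10(d*w/T) = 5*log10(35 * 1399 / 50.0) = 5*log10(979.3) = 14.95

14.95 dB


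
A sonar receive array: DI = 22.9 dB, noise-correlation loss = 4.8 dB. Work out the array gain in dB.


AG = DI - L_corr = 22.9 - 4.8 = 18.1

18.1 dB


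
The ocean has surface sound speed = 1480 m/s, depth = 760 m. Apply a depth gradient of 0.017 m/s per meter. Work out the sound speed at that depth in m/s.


c = 1480 + 0.017 * 760 = 1492.92

1492.92 m/s


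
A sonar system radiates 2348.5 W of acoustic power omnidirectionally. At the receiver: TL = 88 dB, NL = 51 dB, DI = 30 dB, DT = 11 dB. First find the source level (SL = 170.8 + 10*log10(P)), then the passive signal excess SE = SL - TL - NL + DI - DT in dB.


Step 1: SL = 170.8 + 10*log10(2348.5) = 204.51 dB
Step 2: SE = SL - TL - NL + DI - DT = 204.51 - 88 - 51 + 30 - 11 = 84.51

84.51 dB


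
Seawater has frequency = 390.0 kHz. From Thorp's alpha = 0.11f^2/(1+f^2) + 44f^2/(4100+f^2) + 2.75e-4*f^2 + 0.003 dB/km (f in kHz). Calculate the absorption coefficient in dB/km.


f^2 = 152100.0
alpha = 0.11*152100.0/(1+152100.0) + 44*152100.0/(4100+152100.0) + 2.75e-4*152100.0 + 0.003 = 84.786

84.786 dB/km


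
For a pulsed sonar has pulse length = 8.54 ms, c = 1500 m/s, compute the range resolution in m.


dR = c*tau/2 = 1500 * 8.54e-3 / 2 = 6.405

6.405 m


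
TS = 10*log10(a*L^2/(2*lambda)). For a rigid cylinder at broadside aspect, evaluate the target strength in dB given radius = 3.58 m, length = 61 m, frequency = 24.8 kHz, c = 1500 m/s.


lambda = 1500/24800 = 0.06048 m
TS = 10*log10(3.58*61^2/(2*0.06048)) = 50.42

50.42 dB


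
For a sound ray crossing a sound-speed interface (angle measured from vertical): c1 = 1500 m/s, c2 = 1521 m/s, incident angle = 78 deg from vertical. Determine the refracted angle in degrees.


sin(theta2) = (c2/c1)*sin(theta1) = (1521/1500)*sin(78 deg) = 0.99184
theta2 = arcsin(0.99184) = 82.68

82.68 deg


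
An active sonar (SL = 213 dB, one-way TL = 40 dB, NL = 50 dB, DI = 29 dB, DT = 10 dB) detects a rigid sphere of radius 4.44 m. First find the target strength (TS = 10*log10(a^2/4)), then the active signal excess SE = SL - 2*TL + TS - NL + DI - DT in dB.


Step 1: TS = 10*log10(4.44^2/4) = 6.93 dB
Step 2: SE = SL - 2*TL + TS - NL + DI - DT = 213 - 2*40 + (6.93) - 50 + 29 - 10 = 108.93

108.93 dB


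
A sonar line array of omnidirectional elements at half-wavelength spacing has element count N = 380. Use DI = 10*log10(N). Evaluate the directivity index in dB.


DI = 10*log10(380) = 25.8

25.8 dB


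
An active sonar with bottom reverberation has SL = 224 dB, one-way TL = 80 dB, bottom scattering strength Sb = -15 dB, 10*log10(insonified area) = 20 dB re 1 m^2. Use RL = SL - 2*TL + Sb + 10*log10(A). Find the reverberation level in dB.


RL = SL - 2*TL + Sb + 10*log10(A) = 224 - 2*80 + (-15) + 20 = 69

69 dB


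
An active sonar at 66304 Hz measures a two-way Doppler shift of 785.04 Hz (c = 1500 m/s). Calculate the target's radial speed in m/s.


From fd = 2*f*v/c, v = c*fd/(2*f) = 1500 * 785.04 / (2*66304) = 8.88

8.88 m/s


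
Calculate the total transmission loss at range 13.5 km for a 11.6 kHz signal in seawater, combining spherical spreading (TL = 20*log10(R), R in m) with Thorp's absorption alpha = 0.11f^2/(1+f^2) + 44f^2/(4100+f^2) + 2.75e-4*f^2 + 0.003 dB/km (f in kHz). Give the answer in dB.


Step 1 (Thorp): alpha = 0.11*134.56/(1+134.56) + 44*134.56/(4100+134.56) + 2.75e-4*134.56 + 0.003 = 1.5474 dB/km
Step 2: TL_spread = 20*log10(13500) = 82.61 dB
Step 3: TL_abs = alpha*R = 1.5474 * 13.5 = 20.89 dB
Step 4: TL_total = 82.61 + 20.89 = 103.5

103.5 dB


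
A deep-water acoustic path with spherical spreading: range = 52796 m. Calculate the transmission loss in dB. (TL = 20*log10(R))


94.45 dB


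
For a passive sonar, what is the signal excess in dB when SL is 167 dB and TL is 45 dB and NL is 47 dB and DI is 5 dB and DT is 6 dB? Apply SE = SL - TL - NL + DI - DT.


SE = SL - TL - NL + DI - DT = 167 - 45 - 47 + 5 - 6 = 74

74 dB


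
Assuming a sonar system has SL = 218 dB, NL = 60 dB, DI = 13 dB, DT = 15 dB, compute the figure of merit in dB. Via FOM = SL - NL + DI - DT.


FOM = SL - NL + DI - DT = 218 - 60 + 13 - 15 = 156

156 dB


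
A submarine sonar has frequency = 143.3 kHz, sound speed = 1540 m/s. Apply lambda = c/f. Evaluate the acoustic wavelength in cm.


1.07 cm


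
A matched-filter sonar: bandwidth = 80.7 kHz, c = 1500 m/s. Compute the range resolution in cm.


dR = c/(2*BW) = 1500 / (2 * 80.7e3) = 0.0093 m = 0.93 cm

0.93 cm


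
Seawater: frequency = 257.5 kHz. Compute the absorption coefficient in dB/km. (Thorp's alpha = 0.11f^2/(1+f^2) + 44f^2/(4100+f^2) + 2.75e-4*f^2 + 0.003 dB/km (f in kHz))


f^2 = 66306.25
alpha = 0.11*66306.25/(1+66306.25) + 44*66306.25/(4100+66306.25) + 2.75e-4*66306.25 + 0.003 = 59.785

59.785 dB/km


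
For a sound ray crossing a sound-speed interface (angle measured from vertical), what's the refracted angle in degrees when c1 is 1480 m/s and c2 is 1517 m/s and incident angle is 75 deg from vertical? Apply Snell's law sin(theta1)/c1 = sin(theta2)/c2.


sin(theta2) = (c2/c1)*sin(theta1) = (1517/1480)*sin(75 deg) = 0.99007
theta2 = arcsin(0.99007) = 81.92

81.92 deg


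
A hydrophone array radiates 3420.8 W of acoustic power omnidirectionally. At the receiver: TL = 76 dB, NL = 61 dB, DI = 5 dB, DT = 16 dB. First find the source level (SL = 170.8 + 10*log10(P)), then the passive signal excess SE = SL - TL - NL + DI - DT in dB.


Step 1: SL = 170.8 + 10*log10(3420.8) = 206.14 dB
Step 2: SE = SL - TL - NL + DI - DT = 206.14 - 76 - 61 + 5 - 16 = 58.14

58.14 dB


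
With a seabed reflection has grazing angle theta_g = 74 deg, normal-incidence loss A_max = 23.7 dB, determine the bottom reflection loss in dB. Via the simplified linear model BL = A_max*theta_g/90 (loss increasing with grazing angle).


BL = A_max * theta_g / 90 = 23.7 * 74 / 90 = 19.49

19.49 dB


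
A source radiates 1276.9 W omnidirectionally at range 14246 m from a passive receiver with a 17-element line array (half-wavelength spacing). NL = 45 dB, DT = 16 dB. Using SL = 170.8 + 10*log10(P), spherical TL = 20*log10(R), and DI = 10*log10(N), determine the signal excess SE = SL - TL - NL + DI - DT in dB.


Step 1: SL = 170.8 + 10*log10(1276.9) = 201.86 dB
Step 2: TL = 20*log10(14246) = 83.07 dB
Step 3: DI = 10*log10(17) = 12.3 dB
Step 4: SE = SL - TL - NL + DI - DT = 201.86 - 83.07 - 45 + 12.3 - 16 = 70.09

70.09 dB


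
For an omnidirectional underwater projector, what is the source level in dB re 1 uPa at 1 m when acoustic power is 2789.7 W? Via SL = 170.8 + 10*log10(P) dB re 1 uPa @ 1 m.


SL = 170.8 + 10*log10(2789.7) = 170.8 + 34.46 = 205.26

205.26 dB


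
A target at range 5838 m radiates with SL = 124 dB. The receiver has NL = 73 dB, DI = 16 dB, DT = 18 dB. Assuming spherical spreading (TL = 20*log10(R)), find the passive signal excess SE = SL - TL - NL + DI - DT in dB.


Step 1: TL = 20*log10(5838) = 75.33 dB
Step 2: SE = 124 - 75.33 - 73 + 16 - 18 = -26.33

-26.33 dB


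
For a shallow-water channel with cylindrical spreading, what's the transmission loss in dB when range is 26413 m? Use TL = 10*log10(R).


44.22 dB


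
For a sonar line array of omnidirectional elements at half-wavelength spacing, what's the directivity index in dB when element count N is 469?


26.71 dB


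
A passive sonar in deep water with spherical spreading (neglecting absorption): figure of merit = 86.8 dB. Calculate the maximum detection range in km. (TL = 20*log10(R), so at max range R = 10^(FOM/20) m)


21.88 km


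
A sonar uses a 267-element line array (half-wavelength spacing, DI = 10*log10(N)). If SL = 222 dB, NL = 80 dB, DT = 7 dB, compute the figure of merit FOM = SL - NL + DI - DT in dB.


Step 1: DI = 10*log10(267) = 24.27 dB
Step 2: FOM = SL - NL + DI - DT = 222 - 80 + 24.27 - 7 = 159.27

159.27 dB


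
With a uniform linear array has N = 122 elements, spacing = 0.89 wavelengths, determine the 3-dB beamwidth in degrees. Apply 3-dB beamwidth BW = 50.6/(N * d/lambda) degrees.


BW = 50.6 / (122 * 0.89) = 50.6 / 108.58 = 0.47

0.47 deg


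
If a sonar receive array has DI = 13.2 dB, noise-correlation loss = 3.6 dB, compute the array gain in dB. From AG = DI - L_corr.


AG = DI - L_corr = 13.2 - 3.6 = 9.6

9.6 dB


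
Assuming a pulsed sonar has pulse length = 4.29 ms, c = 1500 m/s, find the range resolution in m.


3.2175 m


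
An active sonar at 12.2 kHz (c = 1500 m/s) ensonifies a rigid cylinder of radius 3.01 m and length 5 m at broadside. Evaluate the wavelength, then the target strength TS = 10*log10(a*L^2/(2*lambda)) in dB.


Step 1: lambda = c/f = 1500/12200 = 0.12295 m
Step 2: TS = 10*log10(a*L^2/(2*lambda)) = 10*log10(3.01*5^2/(2*0.12295)) = 24.86

24.86 dB


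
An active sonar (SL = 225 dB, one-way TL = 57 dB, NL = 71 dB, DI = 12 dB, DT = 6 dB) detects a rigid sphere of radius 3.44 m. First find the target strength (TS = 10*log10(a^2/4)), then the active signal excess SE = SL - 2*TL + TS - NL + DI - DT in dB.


Step 1: TS = 10*log10(3.44^2/4) = 4.71 dB
Step 2: SE = SL - 2*TL + TS - NL + DI - DT = 225 - 2*57 + (4.71) - 71 + 12 - 6 = 50.71

50.71 dB


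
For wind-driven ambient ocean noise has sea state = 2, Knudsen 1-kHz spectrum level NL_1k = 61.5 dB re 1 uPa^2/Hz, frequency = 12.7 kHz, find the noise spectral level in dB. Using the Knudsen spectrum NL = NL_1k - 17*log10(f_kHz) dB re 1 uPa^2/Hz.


42.74 dB


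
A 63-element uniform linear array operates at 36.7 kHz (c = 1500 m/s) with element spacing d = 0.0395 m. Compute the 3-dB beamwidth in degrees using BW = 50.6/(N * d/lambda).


Step 1: lambda = 1500/36700 = 0.04087 m
Step 2: d/lambda = 0.0395/0.04087 = 0.9665
Step 3: BW = 50.6/(N * d/lambda) = 50.6/(63 * 0.9665) = 0.83

0.83 deg


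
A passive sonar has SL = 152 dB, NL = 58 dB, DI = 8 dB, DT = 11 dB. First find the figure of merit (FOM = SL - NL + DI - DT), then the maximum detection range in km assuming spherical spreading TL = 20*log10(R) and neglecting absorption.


Step 1: FOM = SL - NL + DI - DT = 152 - 58 + 8 - 11 = 91 dB
Step 2: at max range FOM = TL = 20*log10(R), so R = 10^(91/20) = 35481.34 m = 35.48 km

35.48 km


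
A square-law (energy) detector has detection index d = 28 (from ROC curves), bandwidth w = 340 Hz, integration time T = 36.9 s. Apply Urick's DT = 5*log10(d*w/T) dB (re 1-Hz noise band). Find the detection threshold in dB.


12.06 dB


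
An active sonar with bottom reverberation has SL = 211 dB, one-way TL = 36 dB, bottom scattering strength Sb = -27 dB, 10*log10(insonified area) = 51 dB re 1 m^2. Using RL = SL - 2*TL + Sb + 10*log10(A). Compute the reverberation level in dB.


163 dB


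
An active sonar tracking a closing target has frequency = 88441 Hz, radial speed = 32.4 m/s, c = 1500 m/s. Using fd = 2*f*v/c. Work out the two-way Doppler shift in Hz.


fd = 2*f*v/c = 2 * 88441 * 32.4 / 1500 = 3820.65

3820.65 Hz


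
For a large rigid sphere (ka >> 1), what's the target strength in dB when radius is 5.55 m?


TS = 10*log10(5.55^2 / 4) = 10*log10(7.700625) = 8.87

8.87 dB


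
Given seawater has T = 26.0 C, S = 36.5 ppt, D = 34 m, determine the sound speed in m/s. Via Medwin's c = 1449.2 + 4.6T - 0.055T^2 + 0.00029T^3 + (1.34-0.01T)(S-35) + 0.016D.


c = 1449.2 + 4.6*26.0 - 0.055*26.0^2 + 0.00029*26.0^3 + (1.34 - 0.01*26.0)*(36.5 - 35) + 0.016*34 = 1538.88

1538.88 m/s


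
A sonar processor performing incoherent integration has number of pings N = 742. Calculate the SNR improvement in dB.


Gain = 5*log10(742) = 14.35

14.35 dB


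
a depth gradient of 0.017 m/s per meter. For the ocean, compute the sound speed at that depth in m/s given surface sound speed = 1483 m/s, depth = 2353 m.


c = 1483 + 0.017 * 2353 = 1523.001

1523.001 m/s


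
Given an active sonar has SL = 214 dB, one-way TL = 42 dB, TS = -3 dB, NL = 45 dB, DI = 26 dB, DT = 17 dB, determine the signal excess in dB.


SE = SL - 2*TL + TS - NL + DI - DT = 214 - 2*42 + (-3) - 45 + 26 - 17 = 91

91 dB


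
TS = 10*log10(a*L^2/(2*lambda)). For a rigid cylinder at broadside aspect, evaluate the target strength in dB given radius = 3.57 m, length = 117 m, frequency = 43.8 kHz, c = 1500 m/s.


lambda = 1500/43800 = 0.03425 m
TS = 10*log10(3.57*117^2/(2*0.03425)) = 58.53

58.53 dB


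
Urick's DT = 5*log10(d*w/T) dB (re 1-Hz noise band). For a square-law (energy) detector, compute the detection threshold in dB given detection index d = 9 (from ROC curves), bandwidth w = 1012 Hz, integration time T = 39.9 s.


DT = 5*log10(d*w/T) = 5*log10(9 * 1012 / 39.9) = 5*log10(228.27) = 11.79

11.79 dB


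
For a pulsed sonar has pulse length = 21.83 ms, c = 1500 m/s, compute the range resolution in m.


dR = c*tau/2 = 1500 * 21.83e-3 / 2 = 16.3725

16.3725 m


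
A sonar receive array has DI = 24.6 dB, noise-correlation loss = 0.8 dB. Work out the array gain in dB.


23.8 dB


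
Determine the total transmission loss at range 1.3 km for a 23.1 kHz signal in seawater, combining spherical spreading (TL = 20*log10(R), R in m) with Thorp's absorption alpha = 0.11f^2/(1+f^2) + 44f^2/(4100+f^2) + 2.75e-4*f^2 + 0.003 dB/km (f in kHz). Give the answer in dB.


Step 1 (Thorp): alpha = 0.11*533.61/(1+533.61) + 44*533.61/(4100+533.61) + 2.75e-4*533.61 + 0.003 = 5.3266 dB/km
Step 2: TL_spread = 20*log10(1300) = 62.28 dB
Step 3: TL_abs = alpha*R = 5.3266 * 1.3 = 6.92 dB
Step 4: TL_total = 62.28 + 6.92 = 69.2

69.2 dB


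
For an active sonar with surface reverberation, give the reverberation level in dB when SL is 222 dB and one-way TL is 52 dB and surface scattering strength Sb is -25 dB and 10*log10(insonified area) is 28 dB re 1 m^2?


121 dB


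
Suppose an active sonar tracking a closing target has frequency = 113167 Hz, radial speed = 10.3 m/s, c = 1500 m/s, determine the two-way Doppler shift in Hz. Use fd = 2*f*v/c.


1554.16 Hz


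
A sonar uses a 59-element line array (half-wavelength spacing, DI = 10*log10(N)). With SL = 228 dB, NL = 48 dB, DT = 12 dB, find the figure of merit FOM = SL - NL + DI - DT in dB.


Step 1: DI = 10*log10(59) = 17.71 dB
Step 2: FOM = SL - NL + DI - DT = 228 - 48 + 17.71 - 12 = 185.71

185.71 dB


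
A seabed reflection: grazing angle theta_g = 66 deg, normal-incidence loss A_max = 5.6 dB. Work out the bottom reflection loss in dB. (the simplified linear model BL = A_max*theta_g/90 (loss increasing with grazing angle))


BL = A_max * theta_g / 90 = 5.6 * 66 / 90 = 4.11

4.11 dB


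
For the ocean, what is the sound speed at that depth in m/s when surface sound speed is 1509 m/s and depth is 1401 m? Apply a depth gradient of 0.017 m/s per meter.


c = 1509 + 0.017 * 1401 = 1532.817

1532.817 m/s


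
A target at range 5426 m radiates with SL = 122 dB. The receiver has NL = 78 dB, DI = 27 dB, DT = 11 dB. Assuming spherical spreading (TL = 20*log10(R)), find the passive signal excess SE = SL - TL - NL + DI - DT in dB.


Step 1: TL = 20*log10(5426) = 74.69 dB
Step 2: SE = 122 - 74.69 - 78 + 27 - 11 = -14.69

-14.69 dB


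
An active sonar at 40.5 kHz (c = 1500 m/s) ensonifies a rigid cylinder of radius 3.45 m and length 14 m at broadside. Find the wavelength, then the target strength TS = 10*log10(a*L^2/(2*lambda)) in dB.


Step 1: lambda = c/f = 1500/40500 = 0.03704 m
Step 2: TS = 10*log10(a*L^2/(2*lambda)) = 10*log10(3.45*14^2/(2*0.03704)) = 39.6

39.6 dB


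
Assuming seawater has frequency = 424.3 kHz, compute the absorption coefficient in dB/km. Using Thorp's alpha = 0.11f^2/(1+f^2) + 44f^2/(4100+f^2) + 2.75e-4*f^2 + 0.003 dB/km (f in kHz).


f^2 = 180030.49
alpha = 0.11*180030.49/(1+180030.49) + 44*180030.49/(4100+180030.49) + 2.75e-4*180030.49 + 0.003 = 92.642

92.642 dB/km


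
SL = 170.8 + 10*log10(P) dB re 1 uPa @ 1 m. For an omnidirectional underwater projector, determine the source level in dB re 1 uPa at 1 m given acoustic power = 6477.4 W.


208.91 dB


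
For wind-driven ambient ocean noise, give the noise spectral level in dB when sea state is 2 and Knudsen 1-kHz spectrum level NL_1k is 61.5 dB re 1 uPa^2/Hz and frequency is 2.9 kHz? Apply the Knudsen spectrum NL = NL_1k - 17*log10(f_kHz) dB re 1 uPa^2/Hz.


NL = NL_1k - 17*log10(f_kHz) = 61.5 - 17*log10(2.9) = 61.5 - (7.86) = 53.64

53.64 dB


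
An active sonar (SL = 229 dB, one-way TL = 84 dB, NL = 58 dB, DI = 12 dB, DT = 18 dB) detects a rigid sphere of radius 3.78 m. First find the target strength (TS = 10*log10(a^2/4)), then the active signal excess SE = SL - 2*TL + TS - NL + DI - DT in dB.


Step 1: TS = 10*log10(3.78^2/4) = 5.53 dB
Step 2: SE = SL - 2*TL + TS - NL + DI - DT = 229 - 2*84 + (5.53) - 58 + 12 - 18 = 2.53

2.53 dB


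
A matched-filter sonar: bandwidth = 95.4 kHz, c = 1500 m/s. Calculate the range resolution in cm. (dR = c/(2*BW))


dR = c/(2*BW) = 1500 / (2 * 95.4e3) = 0.0079 m = 0.79 cm

0.79 cm


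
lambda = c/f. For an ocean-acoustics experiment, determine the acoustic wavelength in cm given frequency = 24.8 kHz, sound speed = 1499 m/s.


6.04 cm


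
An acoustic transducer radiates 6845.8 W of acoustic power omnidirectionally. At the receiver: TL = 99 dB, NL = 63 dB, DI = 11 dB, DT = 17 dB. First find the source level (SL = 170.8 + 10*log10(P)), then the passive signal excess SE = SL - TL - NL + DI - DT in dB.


Step 1: SL = 170.8 + 10*log10(6845.8) = 209.15 dB
Step 2: SE = SL - TL - NL + DI - DT = 209.15 - 99 - 63 + 11 - 17 = 41.15

41.15 dB


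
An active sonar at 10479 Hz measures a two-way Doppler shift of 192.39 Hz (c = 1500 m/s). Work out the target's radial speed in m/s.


From fd = 2*f*v/c, v = c*fd/(2*f) = 1500 * 192.39 / (2*10479) = 13.77

13.77 m/s


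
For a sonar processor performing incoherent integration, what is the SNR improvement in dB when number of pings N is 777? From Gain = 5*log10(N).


Gain = 5*log10(777) = 14.45

14.45 dB


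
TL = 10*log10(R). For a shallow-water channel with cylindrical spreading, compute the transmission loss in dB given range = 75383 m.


TL = 10*log10(75383) = 48.77

48.77 dB


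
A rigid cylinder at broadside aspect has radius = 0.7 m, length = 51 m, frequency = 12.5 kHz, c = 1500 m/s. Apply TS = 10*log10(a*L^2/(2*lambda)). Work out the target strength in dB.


38.8 dB


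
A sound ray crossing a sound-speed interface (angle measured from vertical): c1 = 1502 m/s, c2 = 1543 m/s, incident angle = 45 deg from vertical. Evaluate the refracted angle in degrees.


sin(theta2) = (c2/c1)*sin(theta1) = (1543/1502)*sin(45 deg) = 0.72641
theta2 = arcsin(0.72641) = 46.59

46.59 deg


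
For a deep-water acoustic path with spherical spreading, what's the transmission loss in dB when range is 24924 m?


TL = 20*log10(24924) = 87.93

87.93 dB


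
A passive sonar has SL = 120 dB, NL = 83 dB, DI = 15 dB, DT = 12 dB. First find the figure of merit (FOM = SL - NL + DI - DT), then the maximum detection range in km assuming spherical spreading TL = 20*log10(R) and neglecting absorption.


Step 1: FOM = SL - NL + DI - DT = 120 - 83 + 15 - 12 = 40 dB
Step 2: at max range FOM = TL = 20*log10(R), so R = 10^(40/20) = 100.0 m = 0.1 km

0.1 km


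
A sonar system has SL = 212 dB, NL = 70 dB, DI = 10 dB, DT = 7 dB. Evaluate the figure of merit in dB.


FOM = SL - NL + DI - DT = 212 - 70 + 10 - 7 = 145

145 dB


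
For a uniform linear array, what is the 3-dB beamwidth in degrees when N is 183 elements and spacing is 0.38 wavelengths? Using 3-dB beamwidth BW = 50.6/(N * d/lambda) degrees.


BW = 50.6 / (183 * 0.38) = 50.6 / 69.54 = 0.73

0.73 deg


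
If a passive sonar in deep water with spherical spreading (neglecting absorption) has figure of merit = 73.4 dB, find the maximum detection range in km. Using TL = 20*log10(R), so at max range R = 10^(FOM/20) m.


4.68 km


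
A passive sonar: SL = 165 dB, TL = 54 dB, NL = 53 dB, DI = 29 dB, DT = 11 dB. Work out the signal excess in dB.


SE = SL - TL - NL + DI - DT = 165 - 54 - 53 + 29 - 11 = 76

76 dB


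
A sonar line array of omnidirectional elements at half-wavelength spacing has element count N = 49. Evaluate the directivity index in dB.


DI = 10*log10(49) = 16.9

16.9 dB


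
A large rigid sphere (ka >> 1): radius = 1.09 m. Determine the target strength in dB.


TS = 10*log10(1.09^2 / 4) = 10*log10(0.297025) = -5.27

-5.27 dB


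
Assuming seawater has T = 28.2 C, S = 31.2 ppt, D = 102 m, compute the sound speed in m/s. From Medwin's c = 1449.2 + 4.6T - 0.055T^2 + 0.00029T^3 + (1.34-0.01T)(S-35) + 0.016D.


c = 1449.2 + 4.6*28.2 - 0.055*28.2^2 + 0.00029*28.2^3 + (1.34 - 0.01*28.2)*(31.2 - 35) + 0.016*102 = 1539.3

1539.3 m/s


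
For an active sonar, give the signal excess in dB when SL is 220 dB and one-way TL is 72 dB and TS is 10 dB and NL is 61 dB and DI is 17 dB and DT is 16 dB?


SE = SL - 2*TL + TS - NL + DI - DT = 220 - 2*72 + (10) - 61 + 17 - 16 = 26

26 dB


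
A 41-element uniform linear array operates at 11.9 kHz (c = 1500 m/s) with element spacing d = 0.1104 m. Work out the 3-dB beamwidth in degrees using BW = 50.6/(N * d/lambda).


1.41 deg


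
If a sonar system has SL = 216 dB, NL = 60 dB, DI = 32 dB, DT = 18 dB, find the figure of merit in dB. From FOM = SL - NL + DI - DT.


FOM = SL - NL + DI - DT = 216 - 60 + 32 - 18 = 170

170 dB


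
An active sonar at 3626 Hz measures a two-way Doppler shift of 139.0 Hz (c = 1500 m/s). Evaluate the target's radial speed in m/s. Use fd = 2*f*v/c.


From fd = 2*f*v/c, v = c*fd/(2*f) = 1500 * 139.0 / (2*3626) = 28.75

28.75 m/s


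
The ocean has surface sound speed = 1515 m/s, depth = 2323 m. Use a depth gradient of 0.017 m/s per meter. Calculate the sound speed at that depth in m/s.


1554.491 m/s


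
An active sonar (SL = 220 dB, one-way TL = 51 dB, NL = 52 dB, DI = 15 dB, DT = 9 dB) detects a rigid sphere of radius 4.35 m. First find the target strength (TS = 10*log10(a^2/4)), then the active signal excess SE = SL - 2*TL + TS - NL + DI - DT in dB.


Step 1: TS = 10*log10(4.35^2/4) = 6.75 dB
Step 2: SE = SL - 2*TL + TS - NL + DI - DT = 220 - 2*51 + (6.75) - 52 + 15 - 9 = 78.75

78.75 dB


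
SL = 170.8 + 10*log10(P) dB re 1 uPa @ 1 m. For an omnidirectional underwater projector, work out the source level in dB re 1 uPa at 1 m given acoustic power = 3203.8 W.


SL = 170.8 + 10*log10(3203.8) = 170.8 + 35.06 = 205.86

205.86 dB
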